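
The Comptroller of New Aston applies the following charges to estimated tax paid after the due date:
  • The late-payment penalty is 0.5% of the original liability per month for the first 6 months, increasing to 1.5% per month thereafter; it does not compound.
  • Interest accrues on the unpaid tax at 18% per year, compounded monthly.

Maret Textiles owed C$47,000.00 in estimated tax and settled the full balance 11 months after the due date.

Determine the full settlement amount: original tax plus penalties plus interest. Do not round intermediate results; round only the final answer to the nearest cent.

Penalty, months 1–6: 6 × 0.5% × C$47,000.00 = C$1,410.00
Penalty, months 7–11: 5 × 1.5% × C$47,000.00 = C$3,525.00
Interest (18%/yr ÷ 12 = 1.5%/month): C$47,000.00 × ((1 + 0.015)^11 − 1) = C$8,363.6001…
Total = C$47,000.00 + C$4,935.0000 + C$8,363.6001… = C$60,298.60

C$60,298.60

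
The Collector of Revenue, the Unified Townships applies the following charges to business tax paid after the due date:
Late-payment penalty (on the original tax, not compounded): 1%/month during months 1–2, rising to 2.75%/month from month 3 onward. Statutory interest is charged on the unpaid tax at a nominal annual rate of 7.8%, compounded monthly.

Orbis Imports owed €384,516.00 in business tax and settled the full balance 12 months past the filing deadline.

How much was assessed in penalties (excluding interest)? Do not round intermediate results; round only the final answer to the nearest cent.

€113,432.22

Penalty, months 1–2: 2 × 1% × €384,516.00 = €7,690.32
Penalty, months 3–12: 10 × 2.75% × €384,516.00 = €105,741.90
Total penalty = €7,690.32 + €105,741.90 = €113,432.22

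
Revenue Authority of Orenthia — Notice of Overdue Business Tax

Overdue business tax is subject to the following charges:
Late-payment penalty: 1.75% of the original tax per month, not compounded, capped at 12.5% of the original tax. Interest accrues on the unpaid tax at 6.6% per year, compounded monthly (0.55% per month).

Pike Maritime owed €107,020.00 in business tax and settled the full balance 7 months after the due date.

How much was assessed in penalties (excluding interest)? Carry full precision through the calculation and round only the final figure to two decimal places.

Penalty: 7 × 1.75% × €107,020.00 = €13,109.95 (below the 12.5% cap of €13,377.50)

€13,109.95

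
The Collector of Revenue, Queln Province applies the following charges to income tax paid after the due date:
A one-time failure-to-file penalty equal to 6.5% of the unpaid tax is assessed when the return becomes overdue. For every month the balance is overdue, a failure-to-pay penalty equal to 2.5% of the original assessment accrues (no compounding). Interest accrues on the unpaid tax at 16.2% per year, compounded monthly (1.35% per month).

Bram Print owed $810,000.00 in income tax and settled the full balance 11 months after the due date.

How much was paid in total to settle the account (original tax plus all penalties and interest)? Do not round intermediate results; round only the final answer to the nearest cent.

$1,214,142.12

Failure-to-file penalty: 6.5% × $810,000.00 = $52,650.00
Failure-to-pay penalty = 2.5% × $810,000.00 × 11 mo = $222,750.00
Interest: $810,000.00 × ((1 + 0.0135)^11 − 1) = $810,000.00 × 0.1589409… = $128,742.1151…
Total = $810,000.00 + $275,400.0000 + $128,742.1151… = $1,214,142.12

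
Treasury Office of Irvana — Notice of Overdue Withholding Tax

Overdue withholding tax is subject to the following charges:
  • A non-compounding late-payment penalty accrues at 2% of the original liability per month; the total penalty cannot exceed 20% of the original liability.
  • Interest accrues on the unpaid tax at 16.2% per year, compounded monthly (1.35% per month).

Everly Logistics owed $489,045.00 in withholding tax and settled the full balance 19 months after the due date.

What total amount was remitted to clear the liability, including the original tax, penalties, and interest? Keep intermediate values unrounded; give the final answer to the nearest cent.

Penalty (uncapped): 19 × 2% × $489,045.00 = $185,837.10; cap = 20% × $489,045.00 = $97,809.00 → penalty = $97,809.00
Interest: $489,045.00 × ((1 + 0.0135)^19 − 1) = $489,045.00 × 0.2901830… = $141,912.5342…
Total = $489,045.00 + $97,809.0000 + $141,912.5342… = $728,766.53

$728,766.53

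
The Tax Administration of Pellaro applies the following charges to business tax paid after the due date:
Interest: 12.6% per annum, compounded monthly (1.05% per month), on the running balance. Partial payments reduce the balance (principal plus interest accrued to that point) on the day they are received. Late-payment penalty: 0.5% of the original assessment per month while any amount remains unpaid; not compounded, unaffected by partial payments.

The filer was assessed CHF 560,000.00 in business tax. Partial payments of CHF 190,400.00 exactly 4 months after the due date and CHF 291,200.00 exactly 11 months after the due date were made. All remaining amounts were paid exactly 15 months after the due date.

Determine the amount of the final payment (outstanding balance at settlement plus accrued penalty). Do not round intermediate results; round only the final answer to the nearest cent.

Balance at month 4: CHF 560,000.0000 × (1 + 0.0105)^4 = CHF 583,893.0399…
After CHF 190,400.00 payment: CHF 583,893.0399… − CHF 190,400.00 = CHF 393,493.0399…
Balance at month 11: CHF 393,493.0399… × (1 + 0.0105)^7 = CHF 423,341.9246…
After CHF 291,200.00 payment: CHF 423,341.9246… − CHF 291,200.00 = CHF 132,141.9246…
Balance at month 15: CHF 132,141.9246… × (1 + 0.0105)^4 = CHF 137,779.9109…
Penalty: 15 × 0.5% × CHF 560,000.00 = CHF 42,000.00
Final settlement = outstanding balance + penalty = CHF 137,779.9109… + CHF 42,000.00 = CHF 179,779.91

CHF 179,779.91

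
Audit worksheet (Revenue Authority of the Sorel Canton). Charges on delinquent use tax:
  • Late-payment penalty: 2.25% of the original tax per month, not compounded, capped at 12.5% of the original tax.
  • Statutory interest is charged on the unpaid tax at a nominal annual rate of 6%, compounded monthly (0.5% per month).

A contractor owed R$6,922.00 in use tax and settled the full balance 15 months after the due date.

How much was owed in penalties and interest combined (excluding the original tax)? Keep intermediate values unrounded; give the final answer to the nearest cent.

Penalty (uncapped): 15 × 2.25% × R$6,922.00 = R$2,336.18…; cap = 12.5% × R$6,922.00 = R$865.25 → penalty = R$865.25
Interest: R$6,922.00 × ((1 + 0.005)^15 − 1) = R$6,922.00 × 0.0776827… = R$537.7199…
Penalties + interest = R$865.2500 + R$537.7199… = R$1,402.97

R$1,402.97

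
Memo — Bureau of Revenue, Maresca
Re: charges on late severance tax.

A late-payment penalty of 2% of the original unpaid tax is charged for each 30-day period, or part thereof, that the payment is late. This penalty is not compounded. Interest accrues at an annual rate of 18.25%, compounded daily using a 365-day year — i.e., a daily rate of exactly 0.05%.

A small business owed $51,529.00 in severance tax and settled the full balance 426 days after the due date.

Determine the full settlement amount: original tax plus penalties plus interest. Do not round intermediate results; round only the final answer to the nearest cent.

Penalty periods: ⌈426/30⌉ = 15; penalty = 15 × 2% × $51,529.00 = $15,458.70
Interest: $51,529.00 × ((1 + 0.0005)^426 − 1) = $51,529.00 × 0.23731878… = $12,228.7996…
Total = $51,529.00 + $15,458.7000 + $12,228.7996… = $79,216.50

$79,216.50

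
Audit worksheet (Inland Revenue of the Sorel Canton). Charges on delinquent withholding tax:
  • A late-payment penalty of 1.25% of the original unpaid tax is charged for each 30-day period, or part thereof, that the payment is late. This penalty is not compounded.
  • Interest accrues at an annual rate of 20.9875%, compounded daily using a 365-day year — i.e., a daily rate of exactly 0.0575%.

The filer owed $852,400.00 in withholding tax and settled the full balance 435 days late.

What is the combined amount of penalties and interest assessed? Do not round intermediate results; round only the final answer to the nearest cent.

$401,986.40

Penalty periods: ⌈435/30⌉ = 15; penalty = 15 × 1.25% × $852,400.00 = $159,825.00
Interest: $852,400.00 × ((1 + 0.000575)^435 − 1) = $852,400.00 × 0.28409362… = $242,161.4030…
Penalties + interest = $159,825.0000 + $242,161.4030… = $401,986.40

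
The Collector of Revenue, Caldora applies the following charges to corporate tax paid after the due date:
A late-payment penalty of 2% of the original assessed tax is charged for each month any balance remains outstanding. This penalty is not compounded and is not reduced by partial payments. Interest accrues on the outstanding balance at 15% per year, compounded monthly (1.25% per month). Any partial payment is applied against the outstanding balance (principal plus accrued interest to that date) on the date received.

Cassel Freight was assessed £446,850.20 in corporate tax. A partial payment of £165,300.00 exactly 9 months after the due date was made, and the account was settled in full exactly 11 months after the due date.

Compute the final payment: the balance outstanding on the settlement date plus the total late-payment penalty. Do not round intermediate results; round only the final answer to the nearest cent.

Balance at month 9: £446,850.2000 × (1 + 0.0125)^9 = £499,709.0832…
After £165,300.00 payment: £499,709.0832… − £165,300.00 = £334,409.0832…
Balance at month 11: £334,409.0832… × (1 + 0.0125)^2 = £342,821.5616…
Penalty: 11 × 2% × £446,850.20 = £98,307.04…
Final settlement = outstanding balance + penalty = £342,821.5616… + £98,307.04… = £441,128.61

£441,128.61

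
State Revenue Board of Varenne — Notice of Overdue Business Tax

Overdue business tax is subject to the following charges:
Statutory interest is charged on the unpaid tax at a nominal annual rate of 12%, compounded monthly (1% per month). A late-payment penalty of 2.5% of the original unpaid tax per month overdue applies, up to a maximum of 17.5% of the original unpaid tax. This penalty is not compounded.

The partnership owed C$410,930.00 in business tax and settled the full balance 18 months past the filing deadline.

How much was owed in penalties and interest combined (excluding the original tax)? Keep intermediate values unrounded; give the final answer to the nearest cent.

Penalty (uncapped): 18 × 2.5% × C$410,930.00 = C$184,918.50; cap = 17.5% × C$410,930.00 = C$71,912.75 → penalty = C$71,912.75
Interest: C$410,930.00 × ((1 + 0.01)^18 − 1) = C$410,930.00 × 0.1961475… = C$80,602.8822…
Penalties + interest = C$71,912.7500 + C$80,602.8822… = C$152,515.63

C$152,515.63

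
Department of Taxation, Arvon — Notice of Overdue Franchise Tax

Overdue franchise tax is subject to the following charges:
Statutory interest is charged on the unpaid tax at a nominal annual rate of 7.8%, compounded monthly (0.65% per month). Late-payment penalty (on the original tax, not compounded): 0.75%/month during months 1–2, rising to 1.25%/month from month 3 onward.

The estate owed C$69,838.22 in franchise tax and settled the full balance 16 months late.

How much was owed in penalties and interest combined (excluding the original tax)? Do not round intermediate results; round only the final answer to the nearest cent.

Penalty, months 1–2: 2 × 0.75% × C$69,838.22 = C$1,047.57…
Penalty, months 3–16: 14 × 1.25% × C$69,838.22 = C$12,221.69…
Interest: C$69,838.22 × ((1 + 0.0065)^16 − 1) = C$69,838.22 × 0.1092271… = C$7,628.2255…
Penalties + interest = C$13,269.2618 + C$7,628.2255… = C$20,897.49

C$20,897.49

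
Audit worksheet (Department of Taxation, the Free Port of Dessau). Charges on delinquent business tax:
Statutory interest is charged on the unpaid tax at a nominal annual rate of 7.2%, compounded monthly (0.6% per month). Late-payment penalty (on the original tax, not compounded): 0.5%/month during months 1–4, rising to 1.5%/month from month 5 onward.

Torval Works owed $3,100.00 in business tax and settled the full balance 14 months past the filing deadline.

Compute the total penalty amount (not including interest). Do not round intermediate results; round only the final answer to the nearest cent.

Penalty, months 1–4: 4 × 0.5% × $3,100.00 = $62.00
Penalty, months 5–14: 10 × 1.5% × $3,100.00 = $465.00
Total penalty = $62.00 + $465.00 = $527.00

$527.00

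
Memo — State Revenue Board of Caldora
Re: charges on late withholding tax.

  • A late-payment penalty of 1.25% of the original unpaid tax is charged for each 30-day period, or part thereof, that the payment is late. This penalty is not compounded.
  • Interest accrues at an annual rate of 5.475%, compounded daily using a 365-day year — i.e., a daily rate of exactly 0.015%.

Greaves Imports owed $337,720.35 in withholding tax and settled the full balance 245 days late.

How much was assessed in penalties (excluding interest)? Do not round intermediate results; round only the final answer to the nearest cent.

Penalty periods: ⌈245/30⌉ = 9; penalty = 9 × 1.25% × $337,720.35 = $37,993.54…

$37,993.54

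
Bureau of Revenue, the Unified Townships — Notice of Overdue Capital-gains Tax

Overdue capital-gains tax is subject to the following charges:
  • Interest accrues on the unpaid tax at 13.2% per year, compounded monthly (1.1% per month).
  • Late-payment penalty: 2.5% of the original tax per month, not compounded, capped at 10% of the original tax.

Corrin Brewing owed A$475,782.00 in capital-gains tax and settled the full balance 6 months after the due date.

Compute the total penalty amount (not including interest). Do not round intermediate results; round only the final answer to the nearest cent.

Penalty (uncapped): 6 × 2.5% × A$475,782.00 = A$71,367.30; cap = 10% × A$475,782.00 = A$47,578.20 → penalty = A$47,578.20

A$47,578.20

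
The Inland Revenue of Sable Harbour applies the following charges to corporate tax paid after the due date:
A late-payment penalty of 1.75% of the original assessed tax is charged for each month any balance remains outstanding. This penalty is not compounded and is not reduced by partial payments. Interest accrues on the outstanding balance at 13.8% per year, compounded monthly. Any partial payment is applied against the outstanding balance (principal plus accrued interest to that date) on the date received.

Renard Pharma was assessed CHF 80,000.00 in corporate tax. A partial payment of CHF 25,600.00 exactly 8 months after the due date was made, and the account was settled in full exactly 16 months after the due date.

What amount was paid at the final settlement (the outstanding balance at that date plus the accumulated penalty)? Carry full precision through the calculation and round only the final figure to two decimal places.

Monthly rate = 13.8% ÷ 12 = 1.15%
Balance at month 8: CHF 80,000.0000 × (1 + 0.0115)^8 = CHF 87,663.1524…
After CHF 25,600.00 payment: CHF 87,663.1524… − CHF 25,600.00 = CHF 62,063.1524…
Balance at month 16: CHF 62,063.1524… × (1 + 0.0115)^8 = CHF 68,008.1448…
Penalty: 16 × 1.75% × CHF 80,000.00 = CHF 22,400.00
Final settlement = outstanding balance + penalty = CHF 68,008.1448… + CHF 22,400.00 = CHF 90,408.14

CHF 90,408.14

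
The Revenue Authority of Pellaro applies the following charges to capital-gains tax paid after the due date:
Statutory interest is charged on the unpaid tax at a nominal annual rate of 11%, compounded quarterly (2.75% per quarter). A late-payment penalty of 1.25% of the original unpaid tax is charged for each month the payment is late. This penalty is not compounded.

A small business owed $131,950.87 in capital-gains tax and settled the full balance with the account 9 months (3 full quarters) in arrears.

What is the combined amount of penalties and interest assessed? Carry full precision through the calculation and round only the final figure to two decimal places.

Late-payment penalty: 9 × 1.25% × $131,950.87 = $14,844.47…
Interest: $131,950.87 × ((1 + 0.0275)^3 − 1) = $131,950.87 × 0.0847895… = $11,188.0545…
Penalties + interest = $14,844.4729… + $11,188.0545… = $26,032.53

$26,032.53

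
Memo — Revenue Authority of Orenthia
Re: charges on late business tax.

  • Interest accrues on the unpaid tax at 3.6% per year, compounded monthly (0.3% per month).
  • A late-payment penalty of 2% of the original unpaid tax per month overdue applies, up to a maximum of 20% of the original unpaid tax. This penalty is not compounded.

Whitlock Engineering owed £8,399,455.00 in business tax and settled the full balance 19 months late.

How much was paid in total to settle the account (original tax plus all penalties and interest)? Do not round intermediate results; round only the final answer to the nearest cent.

Penalty (uncapped): 19 × 2% × £8,399,455.00 = £3,191,792.90; cap = 20% × £8,399,455.00 = £1,679,891.00 → penalty = £1,679,891.00
Interest: £8,399,455.00 × ((1 + 0.003)^19 − 1) = £8,399,455.00 × 0.0585655… = £491,918.1121…
Total = £8,399,455.00 + £1,679,891.0000 + £491,918.1121… = £10,571,264.11

£10,571,264.11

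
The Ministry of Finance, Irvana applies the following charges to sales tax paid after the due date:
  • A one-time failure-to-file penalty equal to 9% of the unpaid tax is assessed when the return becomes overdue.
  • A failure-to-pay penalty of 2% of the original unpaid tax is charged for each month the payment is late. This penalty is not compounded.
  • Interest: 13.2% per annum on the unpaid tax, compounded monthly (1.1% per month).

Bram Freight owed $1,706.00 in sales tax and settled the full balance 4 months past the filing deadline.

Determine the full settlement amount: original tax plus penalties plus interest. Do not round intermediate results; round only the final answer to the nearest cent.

Failure-to-file penalty: 9% × $1,706.00 = $153.54
Failure-to-pay penalty = 2% × $1,706.00 × 4 mo = $136.48
Interest: $1,706.00 × ((1 + 0.011)^4 − 1) = $1,706.00 × 0.0447313… = $76.3117…
Total = $1,706.00 + $290.0200 + $76.3117… = $2,072.33

$2,072.33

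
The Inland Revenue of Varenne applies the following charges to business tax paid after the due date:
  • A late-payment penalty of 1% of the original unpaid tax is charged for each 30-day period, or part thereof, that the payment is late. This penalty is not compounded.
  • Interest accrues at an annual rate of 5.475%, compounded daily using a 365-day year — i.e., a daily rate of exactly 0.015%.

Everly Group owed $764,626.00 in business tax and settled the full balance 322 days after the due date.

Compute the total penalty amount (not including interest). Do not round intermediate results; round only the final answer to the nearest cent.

Penalty periods: ⌈322/30⌉ = 11; penalty = 11 × 1% × $764,626.00 = $84,108.86

$84,108.86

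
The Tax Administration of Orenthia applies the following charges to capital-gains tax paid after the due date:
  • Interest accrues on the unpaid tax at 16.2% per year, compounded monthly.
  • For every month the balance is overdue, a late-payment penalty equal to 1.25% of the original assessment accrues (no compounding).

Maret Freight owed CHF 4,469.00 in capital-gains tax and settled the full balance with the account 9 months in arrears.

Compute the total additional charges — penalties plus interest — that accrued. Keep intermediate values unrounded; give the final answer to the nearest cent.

CHF 1,076.01

Late-payment penalty: 9 × 1.25% × CHF 4,469.00 = CHF 502.76…
Interest (16.2%/yr ÷ 12 = 1.35%/month): CHF 4,469.00 × ((1 + 0.0135)^9 − 1) = CHF 573.2472…
Penalties + interest = CHF 502.7625 + CHF 573.2472… = CHF 1,076.01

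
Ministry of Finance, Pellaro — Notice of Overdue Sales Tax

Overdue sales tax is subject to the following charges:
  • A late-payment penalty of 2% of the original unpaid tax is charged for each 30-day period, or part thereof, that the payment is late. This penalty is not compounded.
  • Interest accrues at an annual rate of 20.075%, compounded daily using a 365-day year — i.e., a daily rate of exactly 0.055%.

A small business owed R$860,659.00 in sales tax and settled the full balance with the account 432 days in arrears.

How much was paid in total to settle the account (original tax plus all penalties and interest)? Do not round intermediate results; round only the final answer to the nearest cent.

Penalty periods: ⌈432/30⌉ = 15; penalty = 15 × 2% × R$860,659.00 = R$258,197.70
Interest: R$860,659.00 × ((1 + 0.00055)^432 − 1) = R$860,659.00 × 0.26811898… = R$230,759.0127…
Total = R$860,659.00 + R$258,197.7000 + R$230,759.0127… = R$1,349,615.71

R$1,349,615.71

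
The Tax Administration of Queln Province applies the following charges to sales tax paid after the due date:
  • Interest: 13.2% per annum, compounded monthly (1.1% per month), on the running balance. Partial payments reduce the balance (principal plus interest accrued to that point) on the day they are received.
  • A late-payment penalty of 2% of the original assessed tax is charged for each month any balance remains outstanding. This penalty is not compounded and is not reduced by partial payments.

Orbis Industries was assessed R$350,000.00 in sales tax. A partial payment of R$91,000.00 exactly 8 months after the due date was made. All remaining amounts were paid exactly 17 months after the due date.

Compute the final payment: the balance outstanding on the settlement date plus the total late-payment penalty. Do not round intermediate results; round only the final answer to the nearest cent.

Balance at month 8: R$350,000.0000 × (1 + 0.011)^8 = R$382,012.2495…
After R$91,000.00 payment: R$382,012.2495… − R$91,000.00 = R$291,012.2495…
Balance at month 17: R$291,012.2495… × (1 + 0.011)^9 = R$321,123.1907…
Penalty: 17 × 2% × R$350,000.00 = R$119,000.00
Final settlement = outstanding balance + penalty = R$321,123.1907… + R$119,000.00 = R$440,123.19

R$440,123.19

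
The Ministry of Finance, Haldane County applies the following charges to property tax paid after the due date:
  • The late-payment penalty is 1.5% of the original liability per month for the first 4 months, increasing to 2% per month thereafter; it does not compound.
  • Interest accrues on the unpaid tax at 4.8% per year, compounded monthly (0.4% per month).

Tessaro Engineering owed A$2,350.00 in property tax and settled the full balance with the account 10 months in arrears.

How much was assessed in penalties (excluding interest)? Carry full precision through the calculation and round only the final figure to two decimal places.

Penalty, months 1–4: 4 × 1.5% × A$2,350.00 = A$141.00
Penalty, months 5–10: 6 × 2% × A$2,350.00 = A$282.00
Total penalty = A$141.00 + A$282.00 = A$423.00

A$423.00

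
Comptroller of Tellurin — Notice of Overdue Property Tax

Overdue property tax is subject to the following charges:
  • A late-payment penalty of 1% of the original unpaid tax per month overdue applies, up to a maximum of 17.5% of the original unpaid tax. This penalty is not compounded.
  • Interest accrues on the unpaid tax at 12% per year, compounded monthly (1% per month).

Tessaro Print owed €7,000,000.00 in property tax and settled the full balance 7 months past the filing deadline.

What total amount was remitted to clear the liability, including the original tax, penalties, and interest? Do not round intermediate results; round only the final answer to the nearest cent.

€7,994,947.46

Penalty: 7 × 1% × €7,000,000.00 = €490,000.00 (below the 17.5% cap of €1,225,000.00)
Interest: €7,000,000.00 × ((1 + 0.01)^7 − 1) = €7,000,000.00 × 0.0721354… = €504,947.4647…
Total = €7,000,000.00 + €490,000.0000 + €504,947.4647… = €7,994,947.46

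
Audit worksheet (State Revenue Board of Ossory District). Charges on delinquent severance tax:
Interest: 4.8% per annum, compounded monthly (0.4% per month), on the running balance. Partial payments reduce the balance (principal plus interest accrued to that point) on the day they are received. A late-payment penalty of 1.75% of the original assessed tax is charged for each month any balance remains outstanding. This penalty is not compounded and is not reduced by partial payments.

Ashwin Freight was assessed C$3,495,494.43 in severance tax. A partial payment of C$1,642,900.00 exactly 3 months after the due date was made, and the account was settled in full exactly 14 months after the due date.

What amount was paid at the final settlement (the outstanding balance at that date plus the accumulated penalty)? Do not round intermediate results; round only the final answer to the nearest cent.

C$2,836,159.19

Balance at month 3: C$3,495,494.4300 × (1 + 0.004)^3 = C$3,537,608.3706…
After C$1,642,900.00 payment: C$3,537,608.3706… − C$1,642,900.00 = C$1,894,708.3706…
Balance at month 14: C$1,894,708.3706… × (1 + 0.004)^11 = C$1,979,763.0514…
Penalty: 14 × 1.75% × C$3,495,494.43 = C$856,396.14…
Final settlement = outstanding balance + penalty = C$1,979,763.0514… + C$856,396.14… = C$2,836,159.19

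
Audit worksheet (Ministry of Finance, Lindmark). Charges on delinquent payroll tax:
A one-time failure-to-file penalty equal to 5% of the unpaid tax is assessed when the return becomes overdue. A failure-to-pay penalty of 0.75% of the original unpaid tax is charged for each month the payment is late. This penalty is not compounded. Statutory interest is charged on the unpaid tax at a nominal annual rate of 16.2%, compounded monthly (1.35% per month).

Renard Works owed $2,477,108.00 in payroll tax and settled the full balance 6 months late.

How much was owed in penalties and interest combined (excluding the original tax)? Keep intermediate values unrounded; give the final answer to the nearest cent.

$442,865.94

Failure-to-file penalty: 5% × $2,477,108.00 = $123,855.40
Failure-to-pay penalty = 0.75% × $2,477,108.00 × 6 mo = $111,469.86
Interest: $2,477,108.00 × ((1 + 0.0135)^6 − 1) = $2,477,108.00 × 0.0837835… = $207,540.6751…
Penalties + interest = $235,325.2600 + $207,540.6751… = $442,865.94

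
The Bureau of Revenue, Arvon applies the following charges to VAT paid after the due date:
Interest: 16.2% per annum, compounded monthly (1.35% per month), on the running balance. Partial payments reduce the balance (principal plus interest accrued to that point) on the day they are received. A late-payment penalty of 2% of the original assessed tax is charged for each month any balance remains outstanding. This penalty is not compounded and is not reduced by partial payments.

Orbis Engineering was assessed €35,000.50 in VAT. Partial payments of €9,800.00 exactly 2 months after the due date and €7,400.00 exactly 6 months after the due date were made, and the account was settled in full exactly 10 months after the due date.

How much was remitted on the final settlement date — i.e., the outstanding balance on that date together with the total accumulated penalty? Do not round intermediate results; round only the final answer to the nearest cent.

Balance at month 2: €35,000.5000 × (1 + 0.0135)^2 = €35,951.8923…
After €9,800.00 payment: €35,951.8923… − €9,800.00 = €26,151.8923…
Balance at month 6: €26,151.8923… × (1 + 0.0135)^4 = €27,592.9499…
After €7,400.00 payment: €27,592.9499… − €7,400.00 = €20,192.9499…
Balance at month 10: €20,192.9499… × (1 + 0.0135)^4 = €21,305.6495…
Penalty: 10 × 2% × €35,000.50 = €7,000.10
Final settlement = outstanding balance + penalty = €21,305.6495… + €7,000.10 = €28,305.75

€28,305.75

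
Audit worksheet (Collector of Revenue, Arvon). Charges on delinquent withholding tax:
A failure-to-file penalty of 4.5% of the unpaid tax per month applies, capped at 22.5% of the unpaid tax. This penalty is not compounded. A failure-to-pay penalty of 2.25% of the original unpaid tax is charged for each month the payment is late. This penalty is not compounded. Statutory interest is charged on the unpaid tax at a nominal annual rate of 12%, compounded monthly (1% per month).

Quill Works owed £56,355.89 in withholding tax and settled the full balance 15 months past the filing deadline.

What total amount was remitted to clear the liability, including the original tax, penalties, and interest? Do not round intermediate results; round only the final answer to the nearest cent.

Failure-to-file: 15 × 4.5% × £56,355.89 = £38,040.23…, capped at 22.5% × £56,355.89 = £12,680.08…
Failure-to-pay penalty = 2.25% × £56,355.89 × 15 mo = £19,020.11…
Interest: £56,355.89 × ((1 + 0.01)^15 − 1) = £56,355.89 × 0.1609690… = £9,071.5487…
Total = £56,355.89 + £31,700.1881… + £9,071.5487… = £97,127.63

£97,127.63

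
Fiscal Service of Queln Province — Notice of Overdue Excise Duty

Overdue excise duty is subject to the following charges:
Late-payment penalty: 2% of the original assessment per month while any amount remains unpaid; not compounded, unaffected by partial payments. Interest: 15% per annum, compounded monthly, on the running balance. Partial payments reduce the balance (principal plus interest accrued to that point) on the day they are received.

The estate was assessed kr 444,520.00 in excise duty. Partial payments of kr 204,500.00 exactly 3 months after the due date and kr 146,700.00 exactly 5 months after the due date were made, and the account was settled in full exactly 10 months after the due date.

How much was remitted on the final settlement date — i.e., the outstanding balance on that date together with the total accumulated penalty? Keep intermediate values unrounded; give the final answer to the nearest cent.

Monthly rate = 15% ÷ 12 = 1.25%
Balance at month 3: kr 444,520.0000 × (1 + 0.0125)^3 = kr 461,398.7370…
After kr 204,500.00 payment: kr 461,398.7370… − kr 204,500.00 = kr 256,898.7370…
Balance at month 5: kr 256,898.7370… × (1 + 0.0125)^2 = kr 263,361.3458…
After kr 146,700.00 payment: kr 263,361.3458… − kr 146,700.00 = kr 116,661.3458…
Balance at month 10: kr 116,661.3458… × (1 + 0.0125)^5 = kr 124,137.2561…
Penalty: 10 × 2% × kr 444,520.00 = kr 88,904.00
Final settlement = outstanding balance + penalty = kr 124,137.2561… + kr 88,904.00 = kr 213,041.26

kr 213,041.26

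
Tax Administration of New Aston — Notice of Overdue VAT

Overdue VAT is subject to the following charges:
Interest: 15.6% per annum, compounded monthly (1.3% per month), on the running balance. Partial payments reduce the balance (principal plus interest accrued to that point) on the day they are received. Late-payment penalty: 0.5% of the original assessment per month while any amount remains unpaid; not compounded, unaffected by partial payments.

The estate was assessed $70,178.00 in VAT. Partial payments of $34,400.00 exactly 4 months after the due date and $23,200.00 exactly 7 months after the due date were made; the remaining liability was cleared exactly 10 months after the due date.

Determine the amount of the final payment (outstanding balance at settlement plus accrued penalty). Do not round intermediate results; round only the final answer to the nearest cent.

$22,074.13

Balance at month 4: $70,178.0000 × (1 + 0.013)^4 = $73,899.0352…
After $34,400.00 payment: $73,899.0352… − $34,400.00 = $39,499.0352…
Balance at month 7: $39,499.0352… × (1 + 0.013)^3 = $41,059.6104…
After $23,200.00 payment: $41,059.6104… − $23,200.00 = $17,859.6104…
Balance at month 10: $17,859.6104… × (1 + 0.013)^3 = $18,565.2292…
Penalty: 10 × 0.5% × $70,178.00 = $3,508.90
Final settlement = outstanding balance + penalty = $18,565.2292… + $3,508.90 = $22,074.13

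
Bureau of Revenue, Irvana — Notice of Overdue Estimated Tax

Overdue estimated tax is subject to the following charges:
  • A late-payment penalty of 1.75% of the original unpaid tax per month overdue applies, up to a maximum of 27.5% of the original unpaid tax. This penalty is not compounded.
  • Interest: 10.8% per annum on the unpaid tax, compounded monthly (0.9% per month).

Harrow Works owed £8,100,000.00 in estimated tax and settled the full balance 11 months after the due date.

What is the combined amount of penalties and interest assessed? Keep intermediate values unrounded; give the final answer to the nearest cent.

Penalty: 11 × 1.75% × £8,100,000.00 = £1,559,250.00 (below the 27.5% cap of £2,227,500.00)
Interest: £8,100,000.00 × ((1 + 0.009)^11 − 1) = £8,100,000.00 × 0.1035775… = £838,977.5690…
Penalties + interest = £1,559,250.0000 + £838,977.5690… = £2,398,227.57

£2,398,227.57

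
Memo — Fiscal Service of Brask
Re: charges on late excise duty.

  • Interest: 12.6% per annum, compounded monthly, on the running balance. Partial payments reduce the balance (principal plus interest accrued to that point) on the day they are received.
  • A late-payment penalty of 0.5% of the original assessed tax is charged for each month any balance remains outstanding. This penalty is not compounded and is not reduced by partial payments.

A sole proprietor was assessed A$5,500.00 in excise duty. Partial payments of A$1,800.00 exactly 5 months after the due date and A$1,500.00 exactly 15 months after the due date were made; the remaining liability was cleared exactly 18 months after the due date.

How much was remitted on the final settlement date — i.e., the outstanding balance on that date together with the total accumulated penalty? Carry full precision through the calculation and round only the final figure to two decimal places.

A$3,523.14

Monthly rate = 12.6% ÷ 12 = 1.05%
Balance at month 5: A$5,500.0000 × (1 + 0.0105)^5 = A$5,794.8778…
After A$1,800.00 payment: A$5,794.8778… − A$1,800.00 = A$3,994.8778…
Balance at month 15: A$3,994.8778… × (1 + 0.0105)^10 = A$4,434.7248…
After A$1,500.00 payment: A$4,434.7248… − A$1,500.00 = A$2,934.7248…
Balance at month 18: A$2,934.7248… × (1 + 0.0105)^3 = A$3,028.1427…
Penalty: 18 × 0.5% × A$5,500.00 = A$495.00
Final settlement = outstanding balance + penalty = A$3,028.1427… + A$495.00 = A$3,523.14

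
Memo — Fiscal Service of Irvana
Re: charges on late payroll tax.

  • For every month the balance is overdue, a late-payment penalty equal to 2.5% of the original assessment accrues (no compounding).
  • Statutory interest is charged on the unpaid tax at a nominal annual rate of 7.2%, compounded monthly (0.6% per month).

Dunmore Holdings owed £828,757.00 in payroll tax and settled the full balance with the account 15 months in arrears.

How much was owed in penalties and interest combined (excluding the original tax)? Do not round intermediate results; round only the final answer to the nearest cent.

Late-payment penalty: 15 × 2.5% × £828,757.00 = £310,783.88…
Interest: £828,757.00 × ((1 + 0.006)^15 − 1) = £828,757.00 × 0.0938801… = £77,803.7673…
Penalties + interest = £310,783.8750 + £77,803.7673… = £388,587.64

£388,587.64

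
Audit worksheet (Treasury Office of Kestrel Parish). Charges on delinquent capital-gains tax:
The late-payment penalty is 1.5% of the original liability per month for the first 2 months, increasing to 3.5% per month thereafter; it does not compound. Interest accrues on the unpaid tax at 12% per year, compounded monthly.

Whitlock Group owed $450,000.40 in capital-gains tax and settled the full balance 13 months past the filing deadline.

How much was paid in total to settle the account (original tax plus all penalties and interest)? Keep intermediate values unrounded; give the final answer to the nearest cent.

Penalty, months 1–2: 2 × 1.5% × $450,000.40 = $13,500.01…
Penalty, months 3–13: 11 × 3.5% × $450,000.40 = $173,250.15…
Interest (12%/yr ÷ 12 = 1%/month): $450,000.40 × ((1 + 0.01)^13 − 1) = $62,142.0314…
Total = $450,000.40 + $186,750.1660 + $62,142.0314… = $698,892.60

$698,892.60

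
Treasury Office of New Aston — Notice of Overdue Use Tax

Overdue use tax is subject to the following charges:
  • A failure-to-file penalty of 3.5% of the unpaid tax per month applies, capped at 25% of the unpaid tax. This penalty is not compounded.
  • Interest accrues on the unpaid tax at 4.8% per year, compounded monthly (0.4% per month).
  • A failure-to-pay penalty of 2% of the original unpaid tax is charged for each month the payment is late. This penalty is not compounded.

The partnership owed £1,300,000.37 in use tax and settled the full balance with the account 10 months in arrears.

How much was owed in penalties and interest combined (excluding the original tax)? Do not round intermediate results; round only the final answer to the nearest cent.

Failure-to-file: 10 × 3.5% × £1,300,000.37 = £455,000.13…, capped at 25% × £1,300,000.37 = £325,000.09…
Failure-to-pay penalty: 10 × 2% × £1,300,000.37 = £260,000.07…
Interest: £1,300,000.37 × ((1 + 0.004)^10 − 1) = £1,300,000.37 × 0.0407277… = £52,946.0693…
Penalties + interest = £585,000.1665 + £52,946.0693… = £637,946.24

£637,946.24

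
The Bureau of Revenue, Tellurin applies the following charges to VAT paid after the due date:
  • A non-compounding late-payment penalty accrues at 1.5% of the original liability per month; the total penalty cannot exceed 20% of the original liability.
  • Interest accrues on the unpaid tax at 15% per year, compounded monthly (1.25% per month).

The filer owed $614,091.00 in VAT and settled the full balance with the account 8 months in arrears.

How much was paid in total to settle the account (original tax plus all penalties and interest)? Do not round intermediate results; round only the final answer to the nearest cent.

$751,945.89

Penalty: 8 × 1.5% × $614,091.00 = $73,690.92 (below the 20% cap of $122,818.20)
Interest: $614,091.00 × ((1 + 0.0125)^8 − 1) = $614,091.00 × 0.1044861… = $64,163.9744…
Total = $614,091.00 + $73,690.9200 + $64,163.9744… = $751,945.89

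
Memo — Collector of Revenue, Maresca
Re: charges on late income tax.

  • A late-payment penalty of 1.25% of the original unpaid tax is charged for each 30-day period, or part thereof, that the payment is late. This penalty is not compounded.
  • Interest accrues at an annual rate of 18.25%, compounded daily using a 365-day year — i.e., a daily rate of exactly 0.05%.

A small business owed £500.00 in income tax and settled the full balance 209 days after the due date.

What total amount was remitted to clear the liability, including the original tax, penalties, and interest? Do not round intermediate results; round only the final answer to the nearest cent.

Penalty periods: ⌈209/30⌉ = 7; penalty = 7 × 1.25% × £500.00 = £43.75
Interest: £500.00 × ((1 + 0.0005)^209 − 1) = £500.00 × 0.11012640… = £55.0632…
Total = £500.00 + £43.7500 + £55.0632… = £598.81

£598.81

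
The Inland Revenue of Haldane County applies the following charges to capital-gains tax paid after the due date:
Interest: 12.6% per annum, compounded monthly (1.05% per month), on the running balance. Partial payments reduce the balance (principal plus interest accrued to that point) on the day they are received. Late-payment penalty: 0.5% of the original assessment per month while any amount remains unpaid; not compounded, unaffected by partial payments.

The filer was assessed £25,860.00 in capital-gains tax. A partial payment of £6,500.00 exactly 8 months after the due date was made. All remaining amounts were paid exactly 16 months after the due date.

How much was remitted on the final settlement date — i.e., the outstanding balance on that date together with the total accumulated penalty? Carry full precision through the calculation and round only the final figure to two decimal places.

Balance at month 8: £25,860.0000 × (1 + 0.0105)^8 = £28,113.7684…
After £6,500.00 payment: £28,113.7684… − £6,500.00 = £21,613.7684…
Balance at month 16: £21,613.7684… × (1 + 0.0105)^8 = £23,497.4664…
Penalty: 16 × 0.5% × £25,860.00 = £2,068.80
Final settlement = outstanding balance + penalty = £23,497.4664… + £2,068.80 = £25,566.27

£25,566.27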